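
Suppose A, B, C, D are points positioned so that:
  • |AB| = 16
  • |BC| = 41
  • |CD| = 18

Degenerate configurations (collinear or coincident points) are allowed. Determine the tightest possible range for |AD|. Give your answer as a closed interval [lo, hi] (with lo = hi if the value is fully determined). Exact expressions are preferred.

|AD| ∈ [7, 75]  (≈ [7.0000, 75.0000])

|AB| ∈ {16}
|BC| ∈ {41}
|CD| ∈ {18}
|AC| ∈ [25, 57]
|BD| ∈ [23, 59]
|AD| ∈ [7, 75]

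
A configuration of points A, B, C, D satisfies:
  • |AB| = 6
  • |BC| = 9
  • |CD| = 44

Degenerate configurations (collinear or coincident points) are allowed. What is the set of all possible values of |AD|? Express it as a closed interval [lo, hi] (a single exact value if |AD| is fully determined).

|AD| ∈ [29, 59]  (≈ [29.0000, 59.0000])

|AB| ∈ {6}
|BC| ∈ {9}
|CD| ∈ {44}
|AC| ∈ [3, 15]
|BD| ∈ [35, 53]
|AD| ∈ [29, 59]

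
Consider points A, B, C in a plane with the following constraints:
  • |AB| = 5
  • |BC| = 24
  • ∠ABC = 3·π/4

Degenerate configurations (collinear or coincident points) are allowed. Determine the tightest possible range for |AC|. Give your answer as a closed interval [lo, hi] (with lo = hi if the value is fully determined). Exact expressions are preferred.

|AC| = √(120·√(2) + 601)  (≈ 27.7616)

|AB| ∈ {5}
|BC| ∈ {24}
|AC| ∈ {√(120·√(2) + 601)}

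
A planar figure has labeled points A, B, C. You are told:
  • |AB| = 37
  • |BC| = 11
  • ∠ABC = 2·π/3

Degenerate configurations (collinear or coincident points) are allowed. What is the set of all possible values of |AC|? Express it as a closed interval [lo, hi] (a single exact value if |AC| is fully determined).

|AC| = √(1897)  (≈ 43.5546)

|AB| ∈ {37}
|BC| ∈ {11}
|AC| ∈ {√(1897)}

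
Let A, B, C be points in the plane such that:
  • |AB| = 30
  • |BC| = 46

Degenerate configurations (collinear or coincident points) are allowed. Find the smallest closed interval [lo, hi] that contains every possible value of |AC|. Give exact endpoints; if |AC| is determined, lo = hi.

|AC| ∈ [16, 76]  (≈ [16.0000, 76.0000])

|AB| ∈ {30}
|BC| ∈ {46}
|AC| ∈ [16, 76]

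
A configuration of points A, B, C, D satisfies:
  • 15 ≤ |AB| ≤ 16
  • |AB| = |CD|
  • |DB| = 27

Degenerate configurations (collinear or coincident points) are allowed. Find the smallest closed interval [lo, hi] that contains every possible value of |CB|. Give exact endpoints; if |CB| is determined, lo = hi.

|AB| ∈ [15, 16]
|BD| ∈ {27}
|CD| ∈ [15, 16]
|AD| ∈ [11, 43]
|BC| ∈ [11, 43]
|AC| ∈ [0, 59]

|CB| ∈ [11, 43]  (≈ [11.0000, 43.0000])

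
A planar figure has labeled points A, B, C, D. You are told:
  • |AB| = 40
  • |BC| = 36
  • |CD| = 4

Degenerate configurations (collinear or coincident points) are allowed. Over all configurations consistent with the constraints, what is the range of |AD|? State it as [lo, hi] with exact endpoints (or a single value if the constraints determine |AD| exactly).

|AD| ∈ [0, 80]  (≈ [0.0000, 80.0000])

|AB| ∈ {40}
|BC| ∈ {36}
|CD| ∈ {4}
|AC| ∈ [4, 76]
|BD| ∈ [32, 40]
|AD| ∈ [0, 80]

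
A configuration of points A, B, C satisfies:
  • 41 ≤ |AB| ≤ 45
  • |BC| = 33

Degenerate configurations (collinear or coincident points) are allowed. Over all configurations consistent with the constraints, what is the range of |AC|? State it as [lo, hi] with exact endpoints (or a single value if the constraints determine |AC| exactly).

|AB| ∈ [41, 45]
|BC| ∈ {33}
|AC| ∈ [8, 78]

|AC| ∈ [8, 78]  (≈ [8.0000, 78.0000])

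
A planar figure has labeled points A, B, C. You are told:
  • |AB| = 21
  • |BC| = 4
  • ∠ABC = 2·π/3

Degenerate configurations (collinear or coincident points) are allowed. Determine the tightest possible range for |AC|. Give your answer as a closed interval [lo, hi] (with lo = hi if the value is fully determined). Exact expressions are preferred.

|AC| = √(541)  (≈ 23.2594)

|AB| ∈ {21}
|BC| ∈ {4}
|AC| ∈ {√(541)}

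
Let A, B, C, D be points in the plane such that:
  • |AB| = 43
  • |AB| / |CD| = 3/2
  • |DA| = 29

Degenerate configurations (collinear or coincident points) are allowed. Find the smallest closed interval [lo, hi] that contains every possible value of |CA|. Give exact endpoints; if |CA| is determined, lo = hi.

|AB| ∈ {43}
|AD| ∈ {29}
|CD| ∈ {86/3}
|BD| ∈ [14, 72]
|AC| ∈ [1/3, 173/3]
|BC| ∈ [0, 302/3]

|CA| ∈ [1/3, 173/3]  (≈ [0.3333, 57.6667])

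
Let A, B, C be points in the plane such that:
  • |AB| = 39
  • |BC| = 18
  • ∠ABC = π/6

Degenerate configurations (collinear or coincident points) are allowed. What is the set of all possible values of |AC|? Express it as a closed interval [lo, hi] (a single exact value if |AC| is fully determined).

|AB| ∈ {39}
|BC| ∈ {18}
|AC| ∈ {3·√(205 - 78·√(3))}

|AC| = 3·√(205 - 78·√(3))  (≈ 25.0819)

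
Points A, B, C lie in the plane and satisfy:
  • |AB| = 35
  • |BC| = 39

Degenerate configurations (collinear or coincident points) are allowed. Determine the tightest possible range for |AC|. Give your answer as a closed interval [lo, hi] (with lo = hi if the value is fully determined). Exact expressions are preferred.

|AB| ∈ {35}
|BC| ∈ {39}
|AC| ∈ [4, 74]

|AC| ∈ [4, 74]  (≈ [4.0000, 74.0000])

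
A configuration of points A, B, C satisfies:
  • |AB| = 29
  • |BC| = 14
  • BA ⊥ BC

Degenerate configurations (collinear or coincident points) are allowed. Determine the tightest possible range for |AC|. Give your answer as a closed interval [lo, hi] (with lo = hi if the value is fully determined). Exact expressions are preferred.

|AB| ∈ {29}
|BC| ∈ {14}
|AC| ∈ {√(1037)}

|AC| = √(1037)  (≈ 32.2025)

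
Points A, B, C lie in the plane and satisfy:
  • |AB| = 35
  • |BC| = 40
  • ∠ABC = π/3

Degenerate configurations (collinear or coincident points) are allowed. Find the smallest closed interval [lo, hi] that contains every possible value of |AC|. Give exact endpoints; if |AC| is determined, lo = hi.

|AC| = 5·√(57)  (≈ 37.7492)

|AB| ∈ {35}
|BC| ∈ {40}
|AC| ∈ {5·√(57)}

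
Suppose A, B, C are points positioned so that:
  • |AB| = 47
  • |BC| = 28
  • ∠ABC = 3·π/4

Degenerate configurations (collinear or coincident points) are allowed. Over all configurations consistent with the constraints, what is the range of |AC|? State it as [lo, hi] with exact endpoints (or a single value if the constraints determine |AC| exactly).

|AB| ∈ {47}
|BC| ∈ {28}
|AC| ∈ {√(1316·√(2) + 2993)}

|AC| = √(1316·√(2) + 2993)  (≈ 69.6714)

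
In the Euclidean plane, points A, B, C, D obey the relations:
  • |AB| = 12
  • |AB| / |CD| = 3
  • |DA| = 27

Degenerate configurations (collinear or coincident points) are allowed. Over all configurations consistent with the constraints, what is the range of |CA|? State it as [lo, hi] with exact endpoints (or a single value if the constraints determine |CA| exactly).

|CA| ∈ [23, 31]  (≈ [23.0000, 31.0000])

|AB| ∈ {12}
|AD| ∈ {27}
|CD| ∈ {4}
|BD| ∈ [15, 39]
|AC| ∈ [23, 31]
|BC| ∈ [11, 43]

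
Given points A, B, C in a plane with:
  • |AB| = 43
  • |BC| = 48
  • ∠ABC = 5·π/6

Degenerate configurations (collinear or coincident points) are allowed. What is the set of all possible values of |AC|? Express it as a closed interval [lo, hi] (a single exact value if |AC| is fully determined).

|AB| ∈ {43}
|BC| ∈ {48}
|AC| ∈ {√(2064·√(3) + 4153)}

|AC| = √(2064·√(3) + 4153)  (≈ 87.9088)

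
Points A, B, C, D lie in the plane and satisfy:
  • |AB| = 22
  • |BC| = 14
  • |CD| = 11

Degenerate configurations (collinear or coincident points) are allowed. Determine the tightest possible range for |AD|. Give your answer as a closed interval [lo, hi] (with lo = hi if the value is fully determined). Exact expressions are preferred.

|AD| ∈ [0, 47]  (≈ [0.0000, 47.0000])

|AB| ∈ {22}
|BC| ∈ {14}
|CD| ∈ {11}
|AC| ∈ [8, 36]
|BD| ∈ [3, 25]
|AD| ∈ [0, 47]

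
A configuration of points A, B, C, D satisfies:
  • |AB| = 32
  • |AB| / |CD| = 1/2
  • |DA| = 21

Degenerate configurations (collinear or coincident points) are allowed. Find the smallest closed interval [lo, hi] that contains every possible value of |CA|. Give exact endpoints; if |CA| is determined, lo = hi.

|CA| ∈ [43, 85]  (≈ [43.0000, 85.0000])

|AB| ∈ {32}
|AD| ∈ {21}
|CD| ∈ {64}
|BD| ∈ [11, 53]
|AC| ∈ [43, 85]
|BC| ∈ [11, 117]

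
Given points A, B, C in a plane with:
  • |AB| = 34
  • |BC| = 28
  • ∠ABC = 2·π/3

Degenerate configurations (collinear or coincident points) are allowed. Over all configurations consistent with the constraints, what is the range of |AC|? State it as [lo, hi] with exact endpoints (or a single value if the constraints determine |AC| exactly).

|AC| = 2·√(723)  (≈ 53.7773)

|AB| ∈ {34}
|BC| ∈ {28}
|AC| ∈ {2·√(723)}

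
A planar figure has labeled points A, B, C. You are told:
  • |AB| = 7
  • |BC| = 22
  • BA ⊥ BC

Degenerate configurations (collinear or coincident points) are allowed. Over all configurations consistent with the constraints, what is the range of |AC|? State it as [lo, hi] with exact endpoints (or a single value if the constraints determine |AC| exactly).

|AB| ∈ {7}
|BC| ∈ {22}
|AC| ∈ {√(533)}

|AC| = √(533)  (≈ 23.0868)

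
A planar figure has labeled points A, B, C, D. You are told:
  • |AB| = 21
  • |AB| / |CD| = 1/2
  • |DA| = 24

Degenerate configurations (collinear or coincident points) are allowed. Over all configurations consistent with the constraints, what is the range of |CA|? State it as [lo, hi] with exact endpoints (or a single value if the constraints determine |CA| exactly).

|CA| ∈ [18, 66]  (≈ [18.0000, 66.0000])

|AB| ∈ {21}
|AD| ∈ {24}
|CD| ∈ {42}
|BD| ∈ [3, 45]
|AC| ∈ [18, 66]
|BC| ∈ [0, 87]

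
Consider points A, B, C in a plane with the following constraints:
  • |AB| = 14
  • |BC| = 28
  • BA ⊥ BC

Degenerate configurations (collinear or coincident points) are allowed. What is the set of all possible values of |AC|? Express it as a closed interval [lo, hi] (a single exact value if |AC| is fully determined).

|AB| ∈ {14}
|BC| ∈ {28}
|AC| ∈ {14·√(5)}

|AC| = 14·√(5)  (≈ 31.3050)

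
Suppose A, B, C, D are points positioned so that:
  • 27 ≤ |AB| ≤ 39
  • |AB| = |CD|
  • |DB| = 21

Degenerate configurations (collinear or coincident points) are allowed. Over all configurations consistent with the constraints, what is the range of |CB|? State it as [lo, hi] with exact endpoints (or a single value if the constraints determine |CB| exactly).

|AB| ∈ [27, 39]
|BD| ∈ {21}
|CD| ∈ [27, 39]
|AD| ∈ [6, 60]
|BC| ∈ [6, 60]
|AC| ∈ [0, 99]

|CB| ∈ [6, 60]  (≈ [6.0000, 60.0000])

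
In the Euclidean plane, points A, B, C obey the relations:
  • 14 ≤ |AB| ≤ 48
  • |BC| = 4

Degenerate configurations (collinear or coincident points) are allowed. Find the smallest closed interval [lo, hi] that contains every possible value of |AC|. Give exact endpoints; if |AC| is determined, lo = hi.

|AC| ∈ [10, 52]  (≈ [10.0000, 52.0000])

|AB| ∈ [14, 48]
|BC| ∈ {4}
|AC| ∈ [10, 52]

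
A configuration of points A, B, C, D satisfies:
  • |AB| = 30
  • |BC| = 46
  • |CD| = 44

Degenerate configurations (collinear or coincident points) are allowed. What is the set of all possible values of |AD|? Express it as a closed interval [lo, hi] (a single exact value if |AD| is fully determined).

|AD| ∈ [0, 120]  (≈ [0.0000, 120.0000])

|AB| ∈ {30}
|BC| ∈ {46}
|CD| ∈ {44}
|AC| ∈ [16, 76]
|BD| ∈ [2, 90]
|AD| ∈ [0, 120]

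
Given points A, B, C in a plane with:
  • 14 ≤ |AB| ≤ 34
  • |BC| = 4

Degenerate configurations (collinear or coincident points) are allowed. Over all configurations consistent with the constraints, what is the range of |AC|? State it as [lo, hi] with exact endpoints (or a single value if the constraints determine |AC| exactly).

|AB| ∈ [14, 34]
|BC| ∈ {4}
|AC| ∈ [10, 38]

|AC| ∈ [10, 38]  (≈ [10.0000, 38.0000])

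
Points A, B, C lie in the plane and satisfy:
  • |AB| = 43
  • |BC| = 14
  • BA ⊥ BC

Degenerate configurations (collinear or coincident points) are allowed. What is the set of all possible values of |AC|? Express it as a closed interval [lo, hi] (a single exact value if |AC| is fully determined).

|AC| = √(2045)  (≈ 45.2217)

|AB| ∈ {43}
|BC| ∈ {14}
|AC| ∈ {√(2045)}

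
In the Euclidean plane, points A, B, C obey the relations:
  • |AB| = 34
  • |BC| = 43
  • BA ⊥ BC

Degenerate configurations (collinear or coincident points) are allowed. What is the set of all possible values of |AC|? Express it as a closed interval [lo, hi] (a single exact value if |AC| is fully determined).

|AB| ∈ {34}
|BC| ∈ {43}
|AC| ∈ {√(3005)}

|AC| = √(3005)  (≈ 54.8179)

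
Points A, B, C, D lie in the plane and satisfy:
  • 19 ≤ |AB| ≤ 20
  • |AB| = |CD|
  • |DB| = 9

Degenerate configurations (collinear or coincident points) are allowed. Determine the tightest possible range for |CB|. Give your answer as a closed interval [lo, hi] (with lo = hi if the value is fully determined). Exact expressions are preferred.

|AB| ∈ [19, 20]
|BD| ∈ {9}
|CD| ∈ [19, 20]
|AD| ∈ [10, 29]
|BC| ∈ [10, 29]
|AC| ∈ [0, 49]

|CB| ∈ [10, 29]  (≈ [10.0000, 29.0000])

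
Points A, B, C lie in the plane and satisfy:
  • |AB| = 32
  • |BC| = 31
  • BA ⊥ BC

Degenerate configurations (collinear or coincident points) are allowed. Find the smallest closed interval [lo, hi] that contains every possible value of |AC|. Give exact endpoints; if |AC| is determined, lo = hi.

|AB| ∈ {32}
|BC| ∈ {31}
|AC| ∈ {√(1985)}

|AC| = √(1985)  (≈ 44.5533)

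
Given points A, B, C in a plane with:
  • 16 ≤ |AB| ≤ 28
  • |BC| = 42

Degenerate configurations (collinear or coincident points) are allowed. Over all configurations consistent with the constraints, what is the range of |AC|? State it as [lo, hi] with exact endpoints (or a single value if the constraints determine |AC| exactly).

|AB| ∈ [16, 28]
|BC| ∈ {42}
|AC| ∈ [14, 70]

|AC| ∈ [14, 70]  (≈ [14.0000, 70.0000])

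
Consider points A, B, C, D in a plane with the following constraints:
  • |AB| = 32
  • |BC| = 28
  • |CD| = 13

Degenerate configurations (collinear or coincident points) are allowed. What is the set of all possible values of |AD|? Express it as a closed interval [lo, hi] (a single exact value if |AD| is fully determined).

|AD| ∈ [0, 73]  (≈ [0.0000, 73.0000])

|AB| ∈ {32}
|BC| ∈ {28}
|CD| ∈ {13}
|AC| ∈ [4, 60]
|BD| ∈ [15, 41]
|AD| ∈ [0, 73]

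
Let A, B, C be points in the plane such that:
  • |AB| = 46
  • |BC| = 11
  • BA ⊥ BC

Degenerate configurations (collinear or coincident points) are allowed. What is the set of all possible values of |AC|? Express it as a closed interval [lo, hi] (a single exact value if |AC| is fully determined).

|AB| ∈ {46}
|BC| ∈ {11}
|AC| ∈ {√(2237)}

|AC| = √(2237)  (≈ 47.2969)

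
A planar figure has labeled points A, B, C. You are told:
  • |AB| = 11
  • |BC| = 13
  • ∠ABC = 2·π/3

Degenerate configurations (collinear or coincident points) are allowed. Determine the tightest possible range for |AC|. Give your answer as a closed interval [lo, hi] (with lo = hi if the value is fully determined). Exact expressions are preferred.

|AC| = √(433)  (≈ 20.8087)

|AB| ∈ {11}
|BC| ∈ {13}
|AC| ∈ {√(433)}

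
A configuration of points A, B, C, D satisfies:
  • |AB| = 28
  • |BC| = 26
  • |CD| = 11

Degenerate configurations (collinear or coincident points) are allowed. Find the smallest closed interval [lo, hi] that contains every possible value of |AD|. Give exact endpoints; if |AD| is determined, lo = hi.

|AB| ∈ {28}
|BC| ∈ {26}
|CD| ∈ {11}
|AC| ∈ [2, 54]
|BD| ∈ [15, 37]
|AD| ∈ [0, 65]

|AD| ∈ [0, 65]  (≈ [0.0000, 65.0000])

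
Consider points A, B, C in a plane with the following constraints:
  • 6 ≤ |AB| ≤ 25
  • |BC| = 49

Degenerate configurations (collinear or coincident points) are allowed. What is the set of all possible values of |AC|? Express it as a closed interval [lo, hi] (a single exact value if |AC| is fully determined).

|AB| ∈ [6, 25]
|BC| ∈ {49}
|AC| ∈ [24, 74]

|AC| ∈ [24, 74]  (≈ [24.0000, 74.0000])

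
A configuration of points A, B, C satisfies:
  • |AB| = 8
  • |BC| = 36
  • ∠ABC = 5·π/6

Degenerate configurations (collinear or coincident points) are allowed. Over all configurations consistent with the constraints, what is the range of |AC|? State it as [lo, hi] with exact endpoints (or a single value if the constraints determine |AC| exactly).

|AC| = 4·√(18·√(3) + 85)  (≈ 43.1142)

|AB| ∈ {8}
|BC| ∈ {36}
|AC| ∈ {4·√(18·√(3) + 85)}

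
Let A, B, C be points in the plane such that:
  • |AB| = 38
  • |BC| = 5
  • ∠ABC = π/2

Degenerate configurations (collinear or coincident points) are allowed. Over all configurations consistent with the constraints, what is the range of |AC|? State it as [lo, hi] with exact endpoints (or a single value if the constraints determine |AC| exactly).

|AC| = √(1469)  (≈ 38.3275)

|AB| ∈ {38}
|BC| ∈ {5}
|AC| ∈ {√(1469)}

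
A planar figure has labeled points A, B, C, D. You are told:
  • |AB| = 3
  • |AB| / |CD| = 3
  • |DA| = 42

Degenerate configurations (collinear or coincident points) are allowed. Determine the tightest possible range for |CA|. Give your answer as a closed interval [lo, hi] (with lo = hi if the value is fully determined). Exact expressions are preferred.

|AB| ∈ {3}
|AD| ∈ {42}
|CD| ∈ {1}
|BD| ∈ [39, 45]
|AC| ∈ [41, 43]
|BC| ∈ [38, 46]

|CA| ∈ [41, 43]  (≈ [41.0000, 43.0000])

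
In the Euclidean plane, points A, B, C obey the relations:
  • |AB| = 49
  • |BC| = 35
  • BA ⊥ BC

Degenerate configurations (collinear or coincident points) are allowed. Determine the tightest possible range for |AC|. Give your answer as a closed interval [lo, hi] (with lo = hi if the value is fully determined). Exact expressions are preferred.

|AC| = 7·√(74)  (≈ 60.2163)

|AB| ∈ {49}
|BC| ∈ {35}
|AC| ∈ {7·√(74)}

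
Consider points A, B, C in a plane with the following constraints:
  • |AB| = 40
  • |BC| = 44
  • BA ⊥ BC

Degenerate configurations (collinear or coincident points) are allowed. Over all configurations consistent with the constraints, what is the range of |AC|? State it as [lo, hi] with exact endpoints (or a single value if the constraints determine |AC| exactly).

|AC| = 4·√(221)  (≈ 59.4643)

|AB| ∈ {40}
|BC| ∈ {44}
|AC| ∈ {4·√(221)}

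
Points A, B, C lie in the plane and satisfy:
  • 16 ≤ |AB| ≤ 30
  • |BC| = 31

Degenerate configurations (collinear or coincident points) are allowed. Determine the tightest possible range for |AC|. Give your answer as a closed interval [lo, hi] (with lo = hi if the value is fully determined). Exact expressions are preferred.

|AB| ∈ [16, 30]
|BC| ∈ {31}
|AC| ∈ [1, 61]

|AC| ∈ [1, 61]  (≈ [1.0000, 61.0000])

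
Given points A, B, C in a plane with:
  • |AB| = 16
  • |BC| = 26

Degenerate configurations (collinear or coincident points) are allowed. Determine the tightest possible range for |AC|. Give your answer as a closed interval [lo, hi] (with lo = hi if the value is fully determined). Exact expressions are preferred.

|AB| ∈ {16}
|BC| ∈ {26}
|AC| ∈ [10, 42]

|AC| ∈ [10, 42]  (≈ [10.0000, 42.0000])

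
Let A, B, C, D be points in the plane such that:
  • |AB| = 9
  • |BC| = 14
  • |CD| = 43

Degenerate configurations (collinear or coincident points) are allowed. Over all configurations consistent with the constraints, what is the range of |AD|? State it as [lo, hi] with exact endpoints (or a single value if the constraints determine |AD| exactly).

|AB| ∈ {9}
|BC| ∈ {14}
|CD| ∈ {43}
|AC| ∈ [5, 23]
|BD| ∈ [29, 57]
|AD| ∈ [20, 66]

|AD| ∈ [20, 66]  (≈ [20.0000, 66.0000])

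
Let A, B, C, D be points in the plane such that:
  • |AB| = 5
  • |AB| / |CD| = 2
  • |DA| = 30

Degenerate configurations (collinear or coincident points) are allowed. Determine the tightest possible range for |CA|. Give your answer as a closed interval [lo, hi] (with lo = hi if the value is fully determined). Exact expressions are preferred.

|CA| ∈ [55/2, 65/2]  (≈ [27.5000, 32.5000])

|AB| ∈ {5}
|AD| ∈ {30}
|CD| ∈ {5/2}
|BD| ∈ [25, 35]
|AC| ∈ [55/2, 65/2]
|BC| ∈ [45/2, 75/2]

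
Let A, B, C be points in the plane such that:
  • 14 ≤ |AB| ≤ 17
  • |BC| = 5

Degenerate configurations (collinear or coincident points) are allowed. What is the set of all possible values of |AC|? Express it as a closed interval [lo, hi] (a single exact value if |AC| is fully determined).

|AC| ∈ [9, 22]  (≈ [9.0000, 22.0000])

|AB| ∈ [14, 17]
|BC| ∈ {5}
|AC| ∈ [9, 22]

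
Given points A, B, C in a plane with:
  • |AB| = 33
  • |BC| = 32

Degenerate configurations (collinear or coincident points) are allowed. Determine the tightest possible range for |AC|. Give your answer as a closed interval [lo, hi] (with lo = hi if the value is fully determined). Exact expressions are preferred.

|AC| ∈ [1, 65]  (≈ [1.0000, 65.0000])

|AB| ∈ {33}
|BC| ∈ {32}
|AC| ∈ [1, 65]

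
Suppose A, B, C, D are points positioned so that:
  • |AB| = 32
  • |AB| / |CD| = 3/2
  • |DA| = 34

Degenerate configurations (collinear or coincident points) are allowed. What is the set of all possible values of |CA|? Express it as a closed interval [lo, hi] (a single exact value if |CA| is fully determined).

|AB| ∈ {32}
|AD| ∈ {34}
|CD| ∈ {64/3}
|BD| ∈ [2, 66]
|AC| ∈ [38/3, 166/3]
|BC| ∈ [0, 262/3]

|CA| ∈ [38/3, 166/3]  (≈ [12.6667, 55.3333])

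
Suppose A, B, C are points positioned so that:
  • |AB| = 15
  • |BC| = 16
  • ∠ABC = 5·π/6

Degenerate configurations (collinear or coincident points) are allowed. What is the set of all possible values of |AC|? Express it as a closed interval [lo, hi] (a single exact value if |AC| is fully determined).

|AC| = √(240·√(3) + 481)  (≈ 29.9448)

|AB| ∈ {15}
|BC| ∈ {16}
|AC| ∈ {√(240·√(3) + 481)}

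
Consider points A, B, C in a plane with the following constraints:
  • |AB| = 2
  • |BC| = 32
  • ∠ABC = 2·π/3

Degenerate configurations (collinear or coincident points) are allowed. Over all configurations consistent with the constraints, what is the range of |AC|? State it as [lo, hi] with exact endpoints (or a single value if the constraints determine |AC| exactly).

|AC| = 2·√(273)  (≈ 33.0454)

|AB| ∈ {2}
|BC| ∈ {32}
|AC| ∈ {2·√(273)}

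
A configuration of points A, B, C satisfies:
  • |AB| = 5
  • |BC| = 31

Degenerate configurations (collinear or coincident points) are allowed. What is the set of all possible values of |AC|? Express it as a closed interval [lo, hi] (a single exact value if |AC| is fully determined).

|AC| ∈ [26, 36]  (≈ [26.0000, 36.0000])

|AB| ∈ {5}
|BC| ∈ {31}
|AC| ∈ [26, 36]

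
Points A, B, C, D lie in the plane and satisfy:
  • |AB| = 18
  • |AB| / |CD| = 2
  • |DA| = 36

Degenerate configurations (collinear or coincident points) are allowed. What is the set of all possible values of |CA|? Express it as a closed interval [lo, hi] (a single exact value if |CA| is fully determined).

|CA| ∈ [27, 45]  (≈ [27.0000, 45.0000])

|AB| ∈ {18}
|AD| ∈ {36}
|CD| ∈ {9}
|BD| ∈ [18, 54]
|AC| ∈ [27, 45]
|BC| ∈ [9, 63]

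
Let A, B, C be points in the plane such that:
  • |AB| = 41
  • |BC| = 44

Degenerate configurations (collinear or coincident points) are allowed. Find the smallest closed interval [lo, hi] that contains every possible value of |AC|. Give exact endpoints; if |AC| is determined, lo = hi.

|AC| ∈ [3, 85]  (≈ [3.0000, 85.0000])

|AB| ∈ {41}
|BC| ∈ {44}
|AC| ∈ [3, 85]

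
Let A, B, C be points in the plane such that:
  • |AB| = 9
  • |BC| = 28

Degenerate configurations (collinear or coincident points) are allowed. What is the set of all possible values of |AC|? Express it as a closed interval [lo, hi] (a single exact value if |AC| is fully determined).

|AB| ∈ {9}
|BC| ∈ {28}
|AC| ∈ [19, 37]

|AC| ∈ [19, 37]  (≈ [19.0000, 37.0000])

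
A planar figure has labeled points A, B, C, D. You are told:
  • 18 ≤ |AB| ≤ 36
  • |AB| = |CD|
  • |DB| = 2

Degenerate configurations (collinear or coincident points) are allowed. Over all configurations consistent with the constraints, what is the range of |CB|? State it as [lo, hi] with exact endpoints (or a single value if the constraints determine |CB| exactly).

|CB| ∈ [16, 38]  (≈ [16.0000, 38.0000])

|AB| ∈ [18, 36]
|BD| ∈ {2}
|CD| ∈ [18, 36]
|AD| ∈ [16, 38]
|BC| ∈ [16, 38]
|AC| ∈ [0, 74]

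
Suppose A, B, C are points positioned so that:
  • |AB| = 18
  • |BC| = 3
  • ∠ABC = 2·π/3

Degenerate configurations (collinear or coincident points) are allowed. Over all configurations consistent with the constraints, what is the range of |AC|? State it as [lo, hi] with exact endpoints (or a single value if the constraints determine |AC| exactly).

|AC| = 3·√(43)  (≈ 19.6723)

|AB| ∈ {18}
|BC| ∈ {3}
|AC| ∈ {3·√(43)}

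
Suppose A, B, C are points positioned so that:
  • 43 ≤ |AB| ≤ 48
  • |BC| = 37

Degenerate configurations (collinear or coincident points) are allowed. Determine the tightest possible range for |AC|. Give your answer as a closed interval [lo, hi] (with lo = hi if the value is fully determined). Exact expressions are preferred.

|AC| ∈ [6, 85]  (≈ [6.0000, 85.0000])

|AB| ∈ [43, 48]
|BC| ∈ {37}
|AC| ∈ [6, 85]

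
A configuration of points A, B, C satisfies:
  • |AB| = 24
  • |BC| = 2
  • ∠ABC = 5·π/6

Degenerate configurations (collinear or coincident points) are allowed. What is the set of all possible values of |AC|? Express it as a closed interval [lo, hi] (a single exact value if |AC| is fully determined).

|AC| = 2·√(12·√(3) + 145)  (≈ 25.7515)

|AB| ∈ {24}
|BC| ∈ {2}
|AC| ∈ {2·√(12·√(3) + 145)}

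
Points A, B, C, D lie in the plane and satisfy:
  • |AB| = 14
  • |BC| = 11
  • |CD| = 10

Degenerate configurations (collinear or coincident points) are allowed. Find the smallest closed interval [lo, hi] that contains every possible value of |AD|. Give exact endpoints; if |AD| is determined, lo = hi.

|AB| ∈ {14}
|BC| ∈ {11}
|CD| ∈ {10}
|AC| ∈ [3, 25]
|BD| ∈ [1, 21]
|AD| ∈ [0, 35]

|AD| ∈ [0, 35]  (≈ [0.0000, 35.0000])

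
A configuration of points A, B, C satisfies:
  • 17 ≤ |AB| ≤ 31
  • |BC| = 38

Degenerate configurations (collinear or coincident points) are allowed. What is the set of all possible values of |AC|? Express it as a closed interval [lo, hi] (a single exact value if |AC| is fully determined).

|AB| ∈ [17, 31]
|BC| ∈ {38}
|AC| ∈ [7, 69]

|AC| ∈ [7, 69]  (≈ [7.0000, 69.0000])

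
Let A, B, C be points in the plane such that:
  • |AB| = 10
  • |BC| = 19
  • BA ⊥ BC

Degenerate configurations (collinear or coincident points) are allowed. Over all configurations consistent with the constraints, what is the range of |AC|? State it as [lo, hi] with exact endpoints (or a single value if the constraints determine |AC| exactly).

|AC| = √(461)  (≈ 21.4709)

|AB| ∈ {10}
|BC| ∈ {19}
|AC| ∈ {√(461)}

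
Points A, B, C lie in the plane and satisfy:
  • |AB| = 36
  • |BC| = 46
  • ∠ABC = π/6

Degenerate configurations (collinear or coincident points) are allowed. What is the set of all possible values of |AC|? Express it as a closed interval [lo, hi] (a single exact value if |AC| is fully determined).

|AB| ∈ {36}
|BC| ∈ {46}
|AC| ∈ {2·√(853 - 414·√(3))}

|AC| = 2·√(853 - 414·√(3))  (≈ 23.3179)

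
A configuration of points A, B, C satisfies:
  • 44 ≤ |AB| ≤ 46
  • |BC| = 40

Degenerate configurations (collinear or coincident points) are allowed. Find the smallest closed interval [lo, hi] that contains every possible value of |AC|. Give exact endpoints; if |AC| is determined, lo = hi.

|AC| ∈ [4, 86]  (≈ [4.0000, 86.0000])

|AB| ∈ [44, 46]
|BC| ∈ {40}
|AC| ∈ [4, 86]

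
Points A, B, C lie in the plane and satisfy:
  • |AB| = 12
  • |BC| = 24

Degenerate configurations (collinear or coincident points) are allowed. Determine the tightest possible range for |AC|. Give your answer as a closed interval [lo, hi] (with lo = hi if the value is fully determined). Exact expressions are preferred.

|AC| ∈ [12, 36]  (≈ [12.0000, 36.0000])

|AB| ∈ {12}
|BC| ∈ {24}
|AC| ∈ [12, 36]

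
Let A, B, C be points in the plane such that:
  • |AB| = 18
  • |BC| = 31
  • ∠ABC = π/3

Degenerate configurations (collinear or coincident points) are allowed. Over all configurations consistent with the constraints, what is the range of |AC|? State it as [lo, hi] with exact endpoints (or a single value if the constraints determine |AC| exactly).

|AC| = √(727)  (≈ 26.9629)

|AB| ∈ {18}
|BC| ∈ {31}
|AC| ∈ {√(727)}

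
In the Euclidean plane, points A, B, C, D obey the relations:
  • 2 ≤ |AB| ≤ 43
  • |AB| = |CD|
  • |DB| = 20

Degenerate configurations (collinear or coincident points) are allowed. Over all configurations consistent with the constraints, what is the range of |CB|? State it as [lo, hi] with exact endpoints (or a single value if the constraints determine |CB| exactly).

|CB| ∈ [0, 63]  (≈ [0.0000, 63.0000])

|AB| ∈ [2, 43]
|BD| ∈ {20}
|CD| ∈ [2, 43]
|AD| ∈ [0, 63]
|BC| ∈ [0, 63]
|AC| ∈ [0, 106]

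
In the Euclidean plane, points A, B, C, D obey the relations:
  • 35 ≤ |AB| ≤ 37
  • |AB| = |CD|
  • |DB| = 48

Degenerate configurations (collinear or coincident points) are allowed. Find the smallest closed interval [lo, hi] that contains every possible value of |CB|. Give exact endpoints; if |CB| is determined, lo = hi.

|CB| ∈ [11, 85]  (≈ [11.0000, 85.0000])

|AB| ∈ [35, 37]
|BD| ∈ {48}
|CD| ∈ [35, 37]
|AD| ∈ [11, 85]
|BC| ∈ [11, 85]
|AC| ∈ [0, 122]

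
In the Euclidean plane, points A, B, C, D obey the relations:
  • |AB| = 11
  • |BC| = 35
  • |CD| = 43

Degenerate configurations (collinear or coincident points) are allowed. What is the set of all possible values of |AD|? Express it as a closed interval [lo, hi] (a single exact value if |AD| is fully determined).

|AB| ∈ {11}
|BC| ∈ {35}
|CD| ∈ {43}
|AC| ∈ [24, 46]
|BD| ∈ [8, 78]
|AD| ∈ [0, 89]

|AD| ∈ [0, 89]  (≈ [0.0000, 89.0000])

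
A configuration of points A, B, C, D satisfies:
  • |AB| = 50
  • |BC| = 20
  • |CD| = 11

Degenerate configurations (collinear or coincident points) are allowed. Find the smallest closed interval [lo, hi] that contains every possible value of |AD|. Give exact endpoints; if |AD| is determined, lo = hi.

|AD| ∈ [19, 81]  (≈ [19.0000, 81.0000])

|AB| ∈ {50}
|BC| ∈ {20}
|CD| ∈ {11}
|AC| ∈ [30, 70]
|BD| ∈ [9, 31]
|AD| ∈ [19, 81]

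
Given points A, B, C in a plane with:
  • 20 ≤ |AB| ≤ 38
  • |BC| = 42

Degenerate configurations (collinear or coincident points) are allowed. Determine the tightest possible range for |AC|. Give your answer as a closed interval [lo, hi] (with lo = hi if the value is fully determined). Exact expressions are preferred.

|AB| ∈ [20, 38]
|BC| ∈ {42}
|AC| ∈ [4, 80]

|AC| ∈ [4, 80]  (≈ [4.0000, 80.0000])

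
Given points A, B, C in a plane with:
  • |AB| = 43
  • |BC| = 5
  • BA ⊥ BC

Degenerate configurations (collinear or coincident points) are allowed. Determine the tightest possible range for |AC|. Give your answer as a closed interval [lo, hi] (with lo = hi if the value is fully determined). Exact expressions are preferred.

|AC| = √(1874)  (≈ 43.2897)

|AB| ∈ {43}
|BC| ∈ {5}
|AC| ∈ {√(1874)}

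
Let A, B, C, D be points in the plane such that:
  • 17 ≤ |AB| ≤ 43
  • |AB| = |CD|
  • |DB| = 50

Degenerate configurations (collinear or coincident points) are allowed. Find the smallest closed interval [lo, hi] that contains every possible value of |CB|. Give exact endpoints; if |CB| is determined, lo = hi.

|CB| ∈ [7, 93]  (≈ [7.0000, 93.0000])

|AB| ∈ [17, 43]
|BD| ∈ {50}
|CD| ∈ [17, 43]
|AD| ∈ [7, 93]
|BC| ∈ [7, 93]
|AC| ∈ [0, 136]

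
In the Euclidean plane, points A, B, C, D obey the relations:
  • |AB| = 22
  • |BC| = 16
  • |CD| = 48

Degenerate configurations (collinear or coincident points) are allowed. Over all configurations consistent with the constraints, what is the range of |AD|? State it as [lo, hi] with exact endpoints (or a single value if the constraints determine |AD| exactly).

|AB| ∈ {22}
|BC| ∈ {16}
|CD| ∈ {48}
|AC| ∈ [6, 38]
|BD| ∈ [32, 64]
|AD| ∈ [10, 86]

|AD| ∈ [10, 86]  (≈ [10.0000, 86.0000])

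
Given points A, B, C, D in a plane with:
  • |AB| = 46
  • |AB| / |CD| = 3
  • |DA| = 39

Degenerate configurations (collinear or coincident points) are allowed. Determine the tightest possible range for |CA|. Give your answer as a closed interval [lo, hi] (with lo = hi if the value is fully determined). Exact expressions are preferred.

|AB| ∈ {46}
|AD| ∈ {39}
|CD| ∈ {46/3}
|BD| ∈ [7, 85]
|AC| ∈ [71/3, 163/3]
|BC| ∈ [0, 301/3]

|CA| ∈ [71/3, 163/3]  (≈ [23.6667, 54.3333])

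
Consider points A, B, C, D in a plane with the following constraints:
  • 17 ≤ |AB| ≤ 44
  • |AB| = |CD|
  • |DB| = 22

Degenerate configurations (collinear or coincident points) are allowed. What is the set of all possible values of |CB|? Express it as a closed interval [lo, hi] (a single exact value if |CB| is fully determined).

|AB| ∈ [17, 44]
|BD| ∈ {22}
|CD| ∈ [17, 44]
|AD| ∈ [0, 66]
|BC| ∈ [0, 66]
|AC| ∈ [0, 110]

|CB| ∈ [0, 66]  (≈ [0.0000, 66.0000])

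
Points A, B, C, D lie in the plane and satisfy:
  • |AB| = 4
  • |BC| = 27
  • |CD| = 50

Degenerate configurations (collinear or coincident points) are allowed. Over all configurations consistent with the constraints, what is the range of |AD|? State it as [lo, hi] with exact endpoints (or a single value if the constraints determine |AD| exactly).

|AB| ∈ {4}
|BC| ∈ {27}
|CD| ∈ {50}
|AC| ∈ [23, 31]
|BD| ∈ [23, 77]
|AD| ∈ [19, 81]

|AD| ∈ [19, 81]  (≈ [19.0000, 81.0000])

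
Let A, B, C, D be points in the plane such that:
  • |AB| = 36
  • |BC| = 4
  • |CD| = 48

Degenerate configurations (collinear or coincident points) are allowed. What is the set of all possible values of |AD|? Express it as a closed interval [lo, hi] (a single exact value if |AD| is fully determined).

|AB| ∈ {36}
|BC| ∈ {4}
|CD| ∈ {48}
|AC| ∈ [32, 40]
|BD| ∈ [44, 52]
|AD| ∈ [8, 88]

|AD| ∈ [8, 88]  (≈ [8.0000, 88.0000])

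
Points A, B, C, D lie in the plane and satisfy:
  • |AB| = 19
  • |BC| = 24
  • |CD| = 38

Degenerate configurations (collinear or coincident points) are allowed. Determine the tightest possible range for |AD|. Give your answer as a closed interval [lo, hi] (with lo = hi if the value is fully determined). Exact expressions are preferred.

|AB| ∈ {19}
|BC| ∈ {24}
|CD| ∈ {38}
|AC| ∈ [5, 43]
|BD| ∈ [14, 62]
|AD| ∈ [0, 81]

|AD| ∈ [0, 81]  (≈ [0.0000, 81.0000])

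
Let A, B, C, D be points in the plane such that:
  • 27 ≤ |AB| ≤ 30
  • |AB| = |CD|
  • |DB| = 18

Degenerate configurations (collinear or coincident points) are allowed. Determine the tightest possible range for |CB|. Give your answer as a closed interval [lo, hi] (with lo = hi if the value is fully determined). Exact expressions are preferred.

|AB| ∈ [27, 30]
|BD| ∈ {18}
|CD| ∈ [27, 30]
|AD| ∈ [9, 48]
|BC| ∈ [9, 48]
|AC| ∈ [0, 78]

|CB| ∈ [9, 48]  (≈ [9.0000, 48.0000])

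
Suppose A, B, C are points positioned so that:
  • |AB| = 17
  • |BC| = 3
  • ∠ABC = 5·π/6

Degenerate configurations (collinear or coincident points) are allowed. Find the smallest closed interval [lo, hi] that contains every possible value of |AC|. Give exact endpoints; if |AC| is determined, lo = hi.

|AC| = √(51·√(3) + 298)  (≈ 19.6554)

|AB| ∈ {17}
|BC| ∈ {3}
|AC| ∈ {√(51·√(3) + 298)}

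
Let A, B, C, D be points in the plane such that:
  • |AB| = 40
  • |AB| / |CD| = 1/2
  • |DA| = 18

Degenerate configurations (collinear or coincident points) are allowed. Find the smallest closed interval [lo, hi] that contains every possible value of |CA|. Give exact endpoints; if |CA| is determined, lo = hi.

|AB| ∈ {40}
|AD| ∈ {18}
|CD| ∈ {80}
|BD| ∈ [22, 58]
|AC| ∈ [62, 98]
|BC| ∈ [22, 138]

|CA| ∈ [62, 98]  (≈ [62.0000, 98.0000])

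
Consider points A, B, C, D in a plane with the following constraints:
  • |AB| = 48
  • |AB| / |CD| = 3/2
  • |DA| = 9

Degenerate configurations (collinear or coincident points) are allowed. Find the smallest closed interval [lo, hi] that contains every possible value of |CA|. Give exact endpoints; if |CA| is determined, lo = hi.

|AB| ∈ {48}
|AD| ∈ {9}
|CD| ∈ {32}
|BD| ∈ [39, 57]
|AC| ∈ [23, 41]
|BC| ∈ [7, 89]

|CA| ∈ [23, 41]  (≈ [23.0000, 41.0000])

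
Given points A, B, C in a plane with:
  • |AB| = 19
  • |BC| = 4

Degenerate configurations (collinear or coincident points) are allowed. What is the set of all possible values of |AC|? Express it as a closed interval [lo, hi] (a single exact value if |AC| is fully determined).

|AC| ∈ [15, 23]  (≈ [15.0000, 23.0000])

|AB| ∈ {19}
|BC| ∈ {4}
|AC| ∈ [15, 23]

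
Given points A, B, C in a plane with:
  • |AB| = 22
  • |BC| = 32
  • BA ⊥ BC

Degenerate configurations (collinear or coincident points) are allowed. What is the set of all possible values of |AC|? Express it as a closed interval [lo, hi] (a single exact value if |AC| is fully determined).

|AB| ∈ {22}
|BC| ∈ {32}
|AC| ∈ {2·√(377)}

|AC| = 2·√(377)  (≈ 38.8330)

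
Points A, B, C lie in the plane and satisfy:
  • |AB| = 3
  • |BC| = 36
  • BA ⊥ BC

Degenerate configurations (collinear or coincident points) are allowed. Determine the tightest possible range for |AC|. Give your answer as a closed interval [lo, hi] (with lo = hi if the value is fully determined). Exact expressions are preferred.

|AC| = 3·√(145)  (≈ 36.1248)

|AB| ∈ {3}
|BC| ∈ {36}
|AC| ∈ {3·√(145)}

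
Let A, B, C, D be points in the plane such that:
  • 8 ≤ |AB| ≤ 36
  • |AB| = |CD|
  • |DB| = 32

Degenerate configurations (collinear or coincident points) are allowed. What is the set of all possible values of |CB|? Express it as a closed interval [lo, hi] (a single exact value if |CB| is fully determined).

|AB| ∈ [8, 36]
|BD| ∈ {32}
|CD| ∈ [8, 36]
|AD| ∈ [0, 68]
|BC| ∈ [0, 68]
|AC| ∈ [0, 104]

|CB| ∈ [0, 68]  (≈ [0.0000, 68.0000])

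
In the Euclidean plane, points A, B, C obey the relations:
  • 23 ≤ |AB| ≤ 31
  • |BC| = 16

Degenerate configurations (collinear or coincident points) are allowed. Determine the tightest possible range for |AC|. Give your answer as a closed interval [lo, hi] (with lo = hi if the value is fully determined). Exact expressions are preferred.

|AB| ∈ [23, 31]
|BC| ∈ {16}
|AC| ∈ [7, 47]

|AC| ∈ [7, 47]  (≈ [7.0000, 47.0000])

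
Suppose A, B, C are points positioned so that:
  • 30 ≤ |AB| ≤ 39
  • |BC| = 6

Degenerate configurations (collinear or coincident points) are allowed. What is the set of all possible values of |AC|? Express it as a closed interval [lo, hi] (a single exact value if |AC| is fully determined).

|AC| ∈ [24, 45]  (≈ [24.0000, 45.0000])

|AB| ∈ [30, 39]
|BC| ∈ {6}
|AC| ∈ [24, 45]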